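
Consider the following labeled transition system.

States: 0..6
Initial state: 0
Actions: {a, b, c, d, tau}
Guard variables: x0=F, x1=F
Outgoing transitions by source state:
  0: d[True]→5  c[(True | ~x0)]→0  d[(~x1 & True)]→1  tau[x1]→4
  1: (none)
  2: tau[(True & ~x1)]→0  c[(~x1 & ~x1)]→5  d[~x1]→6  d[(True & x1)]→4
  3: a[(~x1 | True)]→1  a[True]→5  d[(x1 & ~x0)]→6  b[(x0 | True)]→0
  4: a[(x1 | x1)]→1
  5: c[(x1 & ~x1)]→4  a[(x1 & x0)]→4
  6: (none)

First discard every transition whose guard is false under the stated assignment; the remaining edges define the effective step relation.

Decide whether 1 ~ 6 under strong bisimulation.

Refine partition for ~:
  P[0] = {{0,1,2,3,4,5,6}}
  P[1] = {{0},{1,4,5,6},{2},{3}}
4 equivalence class(es) (converged in 2)
class of 1: {1,4,5,6}; class of 6: {1,4,5,6}

Answer: BISIMILAR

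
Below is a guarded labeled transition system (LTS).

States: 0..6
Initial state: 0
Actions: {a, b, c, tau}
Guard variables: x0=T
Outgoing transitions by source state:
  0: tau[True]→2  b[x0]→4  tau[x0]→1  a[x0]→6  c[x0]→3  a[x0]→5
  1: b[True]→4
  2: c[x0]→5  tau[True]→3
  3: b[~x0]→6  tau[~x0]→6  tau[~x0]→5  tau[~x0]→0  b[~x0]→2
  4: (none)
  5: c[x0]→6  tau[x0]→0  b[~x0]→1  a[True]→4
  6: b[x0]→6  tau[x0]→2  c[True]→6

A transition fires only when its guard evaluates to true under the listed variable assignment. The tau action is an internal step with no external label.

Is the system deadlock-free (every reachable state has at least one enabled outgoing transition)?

Answer: DEADLOCK at state 3

Working:
Reachable = {0,1,2,3,4,5,6}
  0: a→5  a→6  b→4  c→3  tau→1  tau→2  [deg 6]
  1: b→4  [deg 1]
  2: c→5  tau→3  [deg 2]
  3: ∅  [no exit]
  4: ∅  [no exit]
  5: a→4  c→6  tau→0  [deg 3]
  6: b→6  c→6  tau→2  [deg 3]
trace reaching 3: c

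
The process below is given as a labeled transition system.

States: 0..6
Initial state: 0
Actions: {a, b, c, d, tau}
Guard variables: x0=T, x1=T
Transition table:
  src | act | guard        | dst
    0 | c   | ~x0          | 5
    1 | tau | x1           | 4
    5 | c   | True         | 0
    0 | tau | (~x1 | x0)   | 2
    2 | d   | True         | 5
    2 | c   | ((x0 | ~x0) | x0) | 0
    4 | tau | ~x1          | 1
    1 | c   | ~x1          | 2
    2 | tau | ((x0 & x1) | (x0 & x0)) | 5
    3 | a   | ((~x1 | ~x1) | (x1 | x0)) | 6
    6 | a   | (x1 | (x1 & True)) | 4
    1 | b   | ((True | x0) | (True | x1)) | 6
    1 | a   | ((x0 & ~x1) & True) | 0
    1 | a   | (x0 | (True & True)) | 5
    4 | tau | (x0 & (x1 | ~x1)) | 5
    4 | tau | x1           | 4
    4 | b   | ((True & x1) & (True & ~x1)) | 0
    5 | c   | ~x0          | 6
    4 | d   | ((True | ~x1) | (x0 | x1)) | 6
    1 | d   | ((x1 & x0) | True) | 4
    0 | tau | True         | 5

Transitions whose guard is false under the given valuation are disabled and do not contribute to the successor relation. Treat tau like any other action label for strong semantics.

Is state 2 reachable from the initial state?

Answer: REACHABLE

Trace:
After dropping false guards: 15 live edges.
L0 = {0}
L1 = {2,5}  total {0,2,5}
R = {0,2,5}
trace reaching 2: tau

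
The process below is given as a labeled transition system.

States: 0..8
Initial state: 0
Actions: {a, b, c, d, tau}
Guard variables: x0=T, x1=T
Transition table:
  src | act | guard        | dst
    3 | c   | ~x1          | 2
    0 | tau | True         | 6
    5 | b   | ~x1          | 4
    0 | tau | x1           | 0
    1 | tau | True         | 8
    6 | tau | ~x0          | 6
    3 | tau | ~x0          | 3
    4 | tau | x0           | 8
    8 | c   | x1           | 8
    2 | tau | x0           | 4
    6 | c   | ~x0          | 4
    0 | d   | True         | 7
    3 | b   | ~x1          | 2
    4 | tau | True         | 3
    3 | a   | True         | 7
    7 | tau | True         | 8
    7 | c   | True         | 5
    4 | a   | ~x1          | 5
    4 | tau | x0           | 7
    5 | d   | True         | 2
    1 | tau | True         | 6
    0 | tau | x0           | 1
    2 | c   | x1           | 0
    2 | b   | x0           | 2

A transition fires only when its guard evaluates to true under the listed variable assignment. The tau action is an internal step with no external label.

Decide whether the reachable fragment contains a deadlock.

Reachable = {0,1,2,3,4,5,6,7,8}
  0: d→7  tau→0  tau→1  tau→6  [4 exit(s)]
  1: tau→6  tau→8  [2 exit(s)]
  2: b→2  c→0  tau→4  [3 exit(s)]
  3: a→7  [1 exit(s)]
  4: tau→3  tau→7  tau→8  [3 exit(s)]
  5: d→2  [1 exit(s)]
  6: ∅  [no exit]
  7: c→5  tau→8  [2 exit(s)]
  8: c→8  [1 exit(s)]
trace reaching 6: tau

Answer: DEADLOCK at state 6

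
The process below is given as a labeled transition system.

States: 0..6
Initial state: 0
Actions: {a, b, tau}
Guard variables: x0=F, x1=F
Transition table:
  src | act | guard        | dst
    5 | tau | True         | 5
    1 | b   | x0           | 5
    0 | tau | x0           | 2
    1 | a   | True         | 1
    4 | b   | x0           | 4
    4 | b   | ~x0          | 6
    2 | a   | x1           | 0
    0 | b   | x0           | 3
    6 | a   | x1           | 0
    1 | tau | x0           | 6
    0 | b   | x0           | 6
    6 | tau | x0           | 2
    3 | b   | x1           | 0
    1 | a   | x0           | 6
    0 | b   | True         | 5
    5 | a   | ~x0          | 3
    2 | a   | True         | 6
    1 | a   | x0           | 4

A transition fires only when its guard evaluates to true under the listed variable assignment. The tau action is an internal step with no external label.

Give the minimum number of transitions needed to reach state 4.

Breadth-first toward 4:
  Layer 0: {0}
  Layer 1: {5}
  Layer 2: {3}
4 never appears.

Answer: UNREACHABLE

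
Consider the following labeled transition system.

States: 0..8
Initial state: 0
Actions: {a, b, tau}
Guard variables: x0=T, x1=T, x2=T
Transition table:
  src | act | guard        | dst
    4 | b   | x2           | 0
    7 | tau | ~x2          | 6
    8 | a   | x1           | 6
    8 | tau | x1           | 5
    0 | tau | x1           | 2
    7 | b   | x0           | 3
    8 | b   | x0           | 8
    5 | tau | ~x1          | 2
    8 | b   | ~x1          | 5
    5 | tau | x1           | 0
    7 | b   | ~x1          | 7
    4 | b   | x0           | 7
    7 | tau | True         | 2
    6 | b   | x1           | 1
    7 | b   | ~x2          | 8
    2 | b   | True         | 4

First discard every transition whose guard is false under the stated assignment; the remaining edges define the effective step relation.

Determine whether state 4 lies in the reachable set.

Answer: REACHABLE

Working:
After dropping false guards: 11 live edges.
L0 = {0}
L1 = {2}  total {0,2}
L2 = {4}  total {0,2,4}
L3 = {7}  total {0,2,4,7}
L4 = {3}  total {0,2,3,4,7}
Reach set: {0,2,3,4,7}
trace reaching 4: tau·b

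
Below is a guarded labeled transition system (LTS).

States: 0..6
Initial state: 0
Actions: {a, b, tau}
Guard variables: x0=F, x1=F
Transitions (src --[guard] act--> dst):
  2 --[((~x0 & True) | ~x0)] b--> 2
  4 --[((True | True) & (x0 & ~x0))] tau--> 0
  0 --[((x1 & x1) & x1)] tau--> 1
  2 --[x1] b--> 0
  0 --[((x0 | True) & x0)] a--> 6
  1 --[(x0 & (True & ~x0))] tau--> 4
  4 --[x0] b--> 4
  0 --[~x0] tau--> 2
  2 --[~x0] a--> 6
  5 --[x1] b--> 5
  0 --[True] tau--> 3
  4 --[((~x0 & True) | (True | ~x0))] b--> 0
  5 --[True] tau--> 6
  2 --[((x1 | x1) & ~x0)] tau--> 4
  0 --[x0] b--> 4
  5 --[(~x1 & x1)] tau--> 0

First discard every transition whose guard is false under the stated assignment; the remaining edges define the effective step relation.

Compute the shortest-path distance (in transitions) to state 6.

Answer: 2

Trace:
Breadth-first toward 6:
  Layer 0: {0}
  Layer 1: {2,3}
  Layer 2: {6}
first hit 6 at d=2 via tau·a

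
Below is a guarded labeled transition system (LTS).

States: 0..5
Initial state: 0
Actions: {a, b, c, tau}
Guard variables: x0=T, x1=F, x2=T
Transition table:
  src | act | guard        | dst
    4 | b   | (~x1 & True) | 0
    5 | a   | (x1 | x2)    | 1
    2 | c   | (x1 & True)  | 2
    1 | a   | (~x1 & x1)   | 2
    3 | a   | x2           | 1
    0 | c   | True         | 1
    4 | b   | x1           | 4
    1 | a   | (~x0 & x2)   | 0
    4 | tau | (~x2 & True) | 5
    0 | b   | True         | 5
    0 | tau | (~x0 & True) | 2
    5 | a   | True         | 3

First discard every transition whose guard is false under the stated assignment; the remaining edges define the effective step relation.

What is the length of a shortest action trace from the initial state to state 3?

Answer: 2

Trace:
Breadth-first toward 3:
  Layer 0: {0}
  Layer 1: {1,5}
  Layer 2: {3}
first hit 3 at d=2 via b·a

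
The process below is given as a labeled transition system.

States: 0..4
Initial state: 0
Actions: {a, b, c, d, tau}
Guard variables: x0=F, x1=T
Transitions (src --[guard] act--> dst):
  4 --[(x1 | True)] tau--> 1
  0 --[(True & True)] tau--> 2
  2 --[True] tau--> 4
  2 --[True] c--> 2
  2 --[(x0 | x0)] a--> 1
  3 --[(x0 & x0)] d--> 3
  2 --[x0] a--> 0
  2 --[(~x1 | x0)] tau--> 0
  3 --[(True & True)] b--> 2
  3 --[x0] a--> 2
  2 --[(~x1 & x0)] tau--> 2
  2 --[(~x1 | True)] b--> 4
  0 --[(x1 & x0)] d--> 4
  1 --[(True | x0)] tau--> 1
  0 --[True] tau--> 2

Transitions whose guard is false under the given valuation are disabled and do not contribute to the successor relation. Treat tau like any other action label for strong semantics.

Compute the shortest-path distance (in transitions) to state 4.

Answer: 2

Working:
BFS to 4:
  Layer 0: {0}
  Layer 1: {2}
  Layer 2: {4}
4 enters at depth 2; path tau·b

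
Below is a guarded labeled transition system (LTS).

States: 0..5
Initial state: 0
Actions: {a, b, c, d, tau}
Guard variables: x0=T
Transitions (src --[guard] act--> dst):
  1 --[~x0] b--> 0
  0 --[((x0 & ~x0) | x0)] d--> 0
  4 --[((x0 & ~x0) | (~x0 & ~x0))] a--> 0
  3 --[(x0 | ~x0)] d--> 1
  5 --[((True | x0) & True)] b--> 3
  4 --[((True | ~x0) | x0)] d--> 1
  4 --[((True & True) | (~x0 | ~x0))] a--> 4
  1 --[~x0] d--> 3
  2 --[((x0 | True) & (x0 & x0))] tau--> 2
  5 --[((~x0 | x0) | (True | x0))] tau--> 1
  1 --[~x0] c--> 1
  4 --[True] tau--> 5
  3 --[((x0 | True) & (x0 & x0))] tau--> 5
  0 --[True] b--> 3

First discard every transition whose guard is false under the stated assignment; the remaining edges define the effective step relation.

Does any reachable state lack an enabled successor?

Answer: DEADLOCK at state 1

Working:
Reachable = {0,1,3,5}
  0: b→3  d→0  [2 out]
  1: ∅  [STUCK]
  3: d→1  tau→5  [2 out]
  5: b→3  tau→1  [2 out]
Path to 1: b·d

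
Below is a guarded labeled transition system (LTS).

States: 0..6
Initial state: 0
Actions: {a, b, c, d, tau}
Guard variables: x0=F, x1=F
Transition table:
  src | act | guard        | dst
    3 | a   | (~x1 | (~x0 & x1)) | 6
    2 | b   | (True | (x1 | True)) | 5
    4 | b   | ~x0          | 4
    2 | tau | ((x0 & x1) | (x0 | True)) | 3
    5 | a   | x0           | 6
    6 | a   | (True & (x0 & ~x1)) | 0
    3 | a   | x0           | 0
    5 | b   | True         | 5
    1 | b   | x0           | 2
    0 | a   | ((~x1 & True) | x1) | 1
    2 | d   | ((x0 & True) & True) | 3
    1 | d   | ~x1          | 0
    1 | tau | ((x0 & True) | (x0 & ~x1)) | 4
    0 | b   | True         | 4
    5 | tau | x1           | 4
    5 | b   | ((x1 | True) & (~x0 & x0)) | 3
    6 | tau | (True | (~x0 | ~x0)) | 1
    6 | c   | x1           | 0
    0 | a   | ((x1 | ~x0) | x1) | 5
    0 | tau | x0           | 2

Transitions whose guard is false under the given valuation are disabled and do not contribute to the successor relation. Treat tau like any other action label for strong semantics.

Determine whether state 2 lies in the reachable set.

Guard filter leaves 10 enabled edge(s).
depth 0: {0}
depth 1: {1,4,5}  cumulative {0,1,4,5}
Reach set: {0,1,4,5}

Answer: UNREACHABLE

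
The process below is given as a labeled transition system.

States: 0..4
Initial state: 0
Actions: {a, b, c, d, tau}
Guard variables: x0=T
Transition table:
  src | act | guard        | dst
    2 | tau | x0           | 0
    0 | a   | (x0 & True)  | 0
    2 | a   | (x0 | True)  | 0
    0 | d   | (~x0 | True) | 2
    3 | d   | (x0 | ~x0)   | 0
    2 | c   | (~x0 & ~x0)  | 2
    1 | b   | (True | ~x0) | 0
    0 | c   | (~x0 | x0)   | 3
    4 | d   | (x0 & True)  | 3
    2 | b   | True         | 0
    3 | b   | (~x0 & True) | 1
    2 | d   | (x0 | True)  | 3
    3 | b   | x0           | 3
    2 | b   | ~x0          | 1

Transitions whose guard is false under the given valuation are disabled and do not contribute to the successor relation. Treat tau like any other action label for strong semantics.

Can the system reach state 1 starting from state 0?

11 transition(s) survive guard evaluation.
L0 = {0}
L1 = {2,3}  cumulative {0,2,3}
Reach set: {0,2,3}

Answer: UNREACHABLE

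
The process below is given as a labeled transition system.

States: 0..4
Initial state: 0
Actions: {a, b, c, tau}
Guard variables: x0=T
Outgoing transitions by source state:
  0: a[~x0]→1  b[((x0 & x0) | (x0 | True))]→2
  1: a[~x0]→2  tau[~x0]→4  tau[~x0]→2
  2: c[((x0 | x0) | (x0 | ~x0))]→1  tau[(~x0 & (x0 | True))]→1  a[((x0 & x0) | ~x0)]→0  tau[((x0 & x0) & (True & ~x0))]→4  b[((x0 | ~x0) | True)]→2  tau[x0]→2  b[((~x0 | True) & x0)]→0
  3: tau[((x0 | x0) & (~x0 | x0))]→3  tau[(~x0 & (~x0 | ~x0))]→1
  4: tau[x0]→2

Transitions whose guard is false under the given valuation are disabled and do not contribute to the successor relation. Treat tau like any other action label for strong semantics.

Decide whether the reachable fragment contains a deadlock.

Reachable = {0,1,2}
  0: b→2  [deg 1]
  1: ∅  [deadlock]
  2: a→0  b→0  b→2  c→1  tau→2  [deg 5]
Path to 1: b·c

Answer: DEADLOCK at state 1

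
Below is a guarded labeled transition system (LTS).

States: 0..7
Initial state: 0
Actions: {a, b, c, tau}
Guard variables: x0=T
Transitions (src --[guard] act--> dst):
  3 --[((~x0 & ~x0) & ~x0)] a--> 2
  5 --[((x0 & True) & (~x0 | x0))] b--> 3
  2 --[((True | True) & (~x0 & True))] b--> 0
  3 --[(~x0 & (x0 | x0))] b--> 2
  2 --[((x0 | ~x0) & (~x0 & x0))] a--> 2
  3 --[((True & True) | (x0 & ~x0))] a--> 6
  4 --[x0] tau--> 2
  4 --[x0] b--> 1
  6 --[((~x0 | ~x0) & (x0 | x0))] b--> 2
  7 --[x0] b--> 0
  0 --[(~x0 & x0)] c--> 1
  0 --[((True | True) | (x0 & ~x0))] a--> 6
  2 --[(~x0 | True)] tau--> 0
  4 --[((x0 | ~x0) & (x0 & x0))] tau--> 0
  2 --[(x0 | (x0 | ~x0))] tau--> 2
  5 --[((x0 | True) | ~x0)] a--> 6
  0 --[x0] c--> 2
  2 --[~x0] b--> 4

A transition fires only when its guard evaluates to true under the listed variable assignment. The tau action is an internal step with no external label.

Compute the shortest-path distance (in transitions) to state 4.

Answer: UNREACHABLE

Working:
Breadth-first toward 4:
  depth 0: {0}
  depth 1: {2,6}
4 never appears.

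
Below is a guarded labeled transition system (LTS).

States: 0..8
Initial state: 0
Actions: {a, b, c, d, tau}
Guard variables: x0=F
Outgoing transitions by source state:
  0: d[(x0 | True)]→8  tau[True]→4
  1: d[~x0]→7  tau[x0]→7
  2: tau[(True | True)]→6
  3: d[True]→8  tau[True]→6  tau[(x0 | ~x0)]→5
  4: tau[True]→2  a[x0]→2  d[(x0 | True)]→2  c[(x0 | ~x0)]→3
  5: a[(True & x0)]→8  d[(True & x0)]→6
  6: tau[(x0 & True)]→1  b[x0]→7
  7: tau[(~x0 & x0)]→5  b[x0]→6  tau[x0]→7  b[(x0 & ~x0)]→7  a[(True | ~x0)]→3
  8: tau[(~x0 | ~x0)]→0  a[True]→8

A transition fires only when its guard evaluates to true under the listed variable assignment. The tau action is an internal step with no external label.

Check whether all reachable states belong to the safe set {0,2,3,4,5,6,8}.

Inv-set: {0,2,3,4,5,6,8}
R = {0,2,3,4,5,6,8}
  0: safe
  2: safe
  3: safe
  4: safe
  5: safe
  6: safe
  8: safe

Answer: INVARIANT HOLDS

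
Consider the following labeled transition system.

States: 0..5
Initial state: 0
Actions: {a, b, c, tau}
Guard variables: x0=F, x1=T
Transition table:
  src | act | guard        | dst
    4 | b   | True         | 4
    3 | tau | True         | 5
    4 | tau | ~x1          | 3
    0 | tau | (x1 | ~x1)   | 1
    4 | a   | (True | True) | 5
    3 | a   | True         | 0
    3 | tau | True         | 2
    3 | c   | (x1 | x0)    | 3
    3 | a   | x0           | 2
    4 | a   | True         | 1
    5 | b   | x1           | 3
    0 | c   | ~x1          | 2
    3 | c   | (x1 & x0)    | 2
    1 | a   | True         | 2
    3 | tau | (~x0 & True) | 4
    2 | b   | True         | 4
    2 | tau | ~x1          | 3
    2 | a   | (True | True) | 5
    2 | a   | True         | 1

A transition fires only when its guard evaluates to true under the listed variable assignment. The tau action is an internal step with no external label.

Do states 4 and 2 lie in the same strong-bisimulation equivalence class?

Answer: BISIMILAR

Trace:
Compute ~ classes (split until stable):
  round 0: {{0,1,2,3,4,5}}
  round 1: {{0},{1},{2,4},{3},{5}}
5 equivalence class(es) (converged in 2)
4∈{2,4}, 2∈{2,4}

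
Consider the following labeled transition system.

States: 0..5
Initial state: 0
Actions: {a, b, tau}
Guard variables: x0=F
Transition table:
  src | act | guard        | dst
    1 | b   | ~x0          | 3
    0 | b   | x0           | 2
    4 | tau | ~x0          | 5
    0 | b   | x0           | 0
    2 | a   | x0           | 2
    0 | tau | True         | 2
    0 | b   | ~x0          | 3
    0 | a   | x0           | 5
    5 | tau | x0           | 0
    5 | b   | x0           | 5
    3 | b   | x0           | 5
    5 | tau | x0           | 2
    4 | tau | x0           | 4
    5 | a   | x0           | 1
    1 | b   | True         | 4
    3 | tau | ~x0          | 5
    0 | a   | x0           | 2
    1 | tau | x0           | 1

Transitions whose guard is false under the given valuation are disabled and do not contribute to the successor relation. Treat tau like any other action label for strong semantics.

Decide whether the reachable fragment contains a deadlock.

R = {0,2,3,5}
  0: b→3  tau→2  [deg 2]
  2: ∅  [STUCK]
  3: tau→5  [deg 1]
  5: ∅  [STUCK]
Path to 2: tau

Answer: DEADLOCK at state 2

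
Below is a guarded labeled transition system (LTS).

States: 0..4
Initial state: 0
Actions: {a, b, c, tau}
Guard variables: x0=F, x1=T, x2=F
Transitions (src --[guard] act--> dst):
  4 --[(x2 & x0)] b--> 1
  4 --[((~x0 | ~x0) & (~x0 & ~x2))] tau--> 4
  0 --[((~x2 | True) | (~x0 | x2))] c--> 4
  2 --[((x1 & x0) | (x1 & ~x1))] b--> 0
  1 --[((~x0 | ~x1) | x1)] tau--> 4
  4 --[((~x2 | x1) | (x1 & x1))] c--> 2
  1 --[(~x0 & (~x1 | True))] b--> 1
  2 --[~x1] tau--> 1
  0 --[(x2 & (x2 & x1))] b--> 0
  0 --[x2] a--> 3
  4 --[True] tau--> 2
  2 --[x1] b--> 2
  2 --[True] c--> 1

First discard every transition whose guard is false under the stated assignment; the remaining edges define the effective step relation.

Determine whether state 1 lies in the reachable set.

Answer: REACHABLE

Working:
8 transition(s) survive guard evaluation.
Layer 0: {0}
Layer 1: {4}  now seen {0,4}
Layer 2: {2}  now seen {0,2,4}
Layer 3: {1}  now seen {0,1,2,4}
R = {0,1,2,4}
trace reaching 1: c·tau·c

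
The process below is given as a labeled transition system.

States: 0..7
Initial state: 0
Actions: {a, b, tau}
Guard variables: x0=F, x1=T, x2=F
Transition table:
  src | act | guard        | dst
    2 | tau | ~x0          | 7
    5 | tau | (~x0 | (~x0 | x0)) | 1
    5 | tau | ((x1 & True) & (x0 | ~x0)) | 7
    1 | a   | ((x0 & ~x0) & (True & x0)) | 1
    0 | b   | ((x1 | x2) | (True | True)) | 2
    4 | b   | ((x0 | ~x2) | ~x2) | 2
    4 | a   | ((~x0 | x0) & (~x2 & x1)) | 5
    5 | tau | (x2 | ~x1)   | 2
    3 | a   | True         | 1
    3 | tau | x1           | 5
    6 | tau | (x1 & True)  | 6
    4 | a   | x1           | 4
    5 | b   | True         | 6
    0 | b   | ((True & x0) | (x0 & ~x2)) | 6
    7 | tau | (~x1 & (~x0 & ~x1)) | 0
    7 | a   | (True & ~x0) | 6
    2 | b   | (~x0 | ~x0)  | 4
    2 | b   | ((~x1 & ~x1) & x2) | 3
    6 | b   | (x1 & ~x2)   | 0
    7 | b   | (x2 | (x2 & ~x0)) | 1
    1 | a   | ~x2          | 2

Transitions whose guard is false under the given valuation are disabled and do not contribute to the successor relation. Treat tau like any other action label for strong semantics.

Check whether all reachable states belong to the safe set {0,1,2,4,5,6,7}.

Answer: INVARIANT HOLDS

Trace:
Safe = {0,1,2,4,5,6,7}
Reachable = {0,1,2,4,5,6,7}
  0: safe
  1: safe
  2: safe
  4: safe
  5: safe
  6: safe
  7: safe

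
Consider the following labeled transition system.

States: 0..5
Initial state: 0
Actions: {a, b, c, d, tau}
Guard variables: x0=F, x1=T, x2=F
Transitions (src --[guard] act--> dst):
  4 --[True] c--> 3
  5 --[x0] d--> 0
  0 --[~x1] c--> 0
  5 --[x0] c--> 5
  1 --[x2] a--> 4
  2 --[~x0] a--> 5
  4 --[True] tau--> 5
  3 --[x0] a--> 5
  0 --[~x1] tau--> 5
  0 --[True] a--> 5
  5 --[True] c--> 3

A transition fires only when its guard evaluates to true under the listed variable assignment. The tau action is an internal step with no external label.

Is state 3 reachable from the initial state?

Answer: REACHABLE

Trace:
After dropping false guards: 5 live edges.
Layer 0: {0}
Layer 1: {5}  now seen {0,5}
Layer 2: {3}  now seen {0,3,5}
R = {0,3,5}
trace reaching 3: a·c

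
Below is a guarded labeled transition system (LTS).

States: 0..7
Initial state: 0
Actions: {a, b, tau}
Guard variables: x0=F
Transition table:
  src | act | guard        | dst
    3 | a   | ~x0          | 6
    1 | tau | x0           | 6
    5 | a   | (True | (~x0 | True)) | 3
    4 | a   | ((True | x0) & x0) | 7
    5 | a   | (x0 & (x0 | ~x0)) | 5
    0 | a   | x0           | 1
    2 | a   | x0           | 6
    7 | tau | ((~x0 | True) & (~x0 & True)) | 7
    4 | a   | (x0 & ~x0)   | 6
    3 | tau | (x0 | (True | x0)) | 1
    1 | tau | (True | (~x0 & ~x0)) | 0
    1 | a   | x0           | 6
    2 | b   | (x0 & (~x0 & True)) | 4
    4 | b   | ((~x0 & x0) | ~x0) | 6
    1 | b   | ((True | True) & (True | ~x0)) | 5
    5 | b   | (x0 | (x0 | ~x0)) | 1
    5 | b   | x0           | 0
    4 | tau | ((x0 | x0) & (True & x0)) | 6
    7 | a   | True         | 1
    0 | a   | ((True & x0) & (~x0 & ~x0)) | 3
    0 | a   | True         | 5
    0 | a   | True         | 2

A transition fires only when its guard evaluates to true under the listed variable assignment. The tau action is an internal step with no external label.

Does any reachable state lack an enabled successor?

R = {0,1,2,3,5,6}
  0: a→2  a→5  [2 exit(s)]
  1: b→5  tau→0  [2 exit(s)]
  2: ∅  [STUCK]
  3: a→6  tau→1  [2 exit(s)]
  5: a→3  b→1  [2 exit(s)]
  6: ∅  [STUCK]
witness 2: a

Answer: DEADLOCK at state 2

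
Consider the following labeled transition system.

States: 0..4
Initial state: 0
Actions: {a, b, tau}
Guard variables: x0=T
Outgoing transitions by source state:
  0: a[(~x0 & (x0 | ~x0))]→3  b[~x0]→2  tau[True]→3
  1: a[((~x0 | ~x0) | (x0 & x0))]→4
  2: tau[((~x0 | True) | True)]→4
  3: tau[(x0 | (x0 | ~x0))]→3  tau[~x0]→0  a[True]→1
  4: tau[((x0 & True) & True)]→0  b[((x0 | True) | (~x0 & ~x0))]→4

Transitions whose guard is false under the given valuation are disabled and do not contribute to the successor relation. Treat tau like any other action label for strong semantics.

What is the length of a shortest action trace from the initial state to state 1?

Breadth-first toward 1:
  L0 = {0}
  L1 = {3}
  L2 = {1}
first hit 1 at d=2 via tau·a

Answer: 2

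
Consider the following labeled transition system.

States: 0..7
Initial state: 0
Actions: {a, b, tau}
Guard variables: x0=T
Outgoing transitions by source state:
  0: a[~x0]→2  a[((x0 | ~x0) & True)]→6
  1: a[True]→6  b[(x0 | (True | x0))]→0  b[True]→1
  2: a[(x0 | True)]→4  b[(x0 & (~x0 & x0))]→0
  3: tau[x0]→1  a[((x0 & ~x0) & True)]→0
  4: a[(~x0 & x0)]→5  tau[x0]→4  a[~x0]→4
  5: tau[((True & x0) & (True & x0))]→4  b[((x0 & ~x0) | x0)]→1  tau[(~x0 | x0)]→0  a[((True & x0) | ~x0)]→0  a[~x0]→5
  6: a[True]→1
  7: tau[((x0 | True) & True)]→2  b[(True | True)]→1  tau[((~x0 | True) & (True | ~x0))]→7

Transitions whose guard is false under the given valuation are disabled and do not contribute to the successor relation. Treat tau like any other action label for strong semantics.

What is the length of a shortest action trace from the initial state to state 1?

Answer: 2

Working:
Layered search for 1:
  depth 0: {0}
  depth 1: {6}
  depth 2: {1}
first hit 1 at d=2 via a·a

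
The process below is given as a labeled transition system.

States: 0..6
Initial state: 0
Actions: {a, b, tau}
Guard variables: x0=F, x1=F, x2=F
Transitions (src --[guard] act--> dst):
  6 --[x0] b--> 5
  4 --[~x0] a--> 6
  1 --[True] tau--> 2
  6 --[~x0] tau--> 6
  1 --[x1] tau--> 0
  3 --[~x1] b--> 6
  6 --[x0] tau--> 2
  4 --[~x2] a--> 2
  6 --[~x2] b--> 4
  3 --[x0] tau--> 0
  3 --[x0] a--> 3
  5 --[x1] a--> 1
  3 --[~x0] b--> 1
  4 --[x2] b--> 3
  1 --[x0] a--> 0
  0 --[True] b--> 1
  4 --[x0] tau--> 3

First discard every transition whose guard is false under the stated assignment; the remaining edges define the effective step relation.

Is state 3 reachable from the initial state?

After dropping false guards: 8 live edges.
L0 = {0}
L1 = {1}  total {0,1}
L2 = {2}  total {0,1,2}
Reach set: {0,1,2}

Answer: UNREACHABLE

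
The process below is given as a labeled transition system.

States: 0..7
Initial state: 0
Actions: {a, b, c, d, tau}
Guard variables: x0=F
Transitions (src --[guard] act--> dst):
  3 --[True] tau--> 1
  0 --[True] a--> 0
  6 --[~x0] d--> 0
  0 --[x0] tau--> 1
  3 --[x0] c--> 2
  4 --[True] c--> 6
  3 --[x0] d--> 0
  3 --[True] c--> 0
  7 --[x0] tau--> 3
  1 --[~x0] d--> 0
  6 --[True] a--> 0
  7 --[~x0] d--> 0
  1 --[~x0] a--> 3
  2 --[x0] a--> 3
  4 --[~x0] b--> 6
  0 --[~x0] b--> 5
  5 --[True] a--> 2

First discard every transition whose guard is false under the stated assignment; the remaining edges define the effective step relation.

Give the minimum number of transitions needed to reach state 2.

Breadth-first toward 2:
  Layer 0: {0}
  Layer 1: {5}
  Layer 2: {2}
2 enters at depth 2; path b·a

Answer: 2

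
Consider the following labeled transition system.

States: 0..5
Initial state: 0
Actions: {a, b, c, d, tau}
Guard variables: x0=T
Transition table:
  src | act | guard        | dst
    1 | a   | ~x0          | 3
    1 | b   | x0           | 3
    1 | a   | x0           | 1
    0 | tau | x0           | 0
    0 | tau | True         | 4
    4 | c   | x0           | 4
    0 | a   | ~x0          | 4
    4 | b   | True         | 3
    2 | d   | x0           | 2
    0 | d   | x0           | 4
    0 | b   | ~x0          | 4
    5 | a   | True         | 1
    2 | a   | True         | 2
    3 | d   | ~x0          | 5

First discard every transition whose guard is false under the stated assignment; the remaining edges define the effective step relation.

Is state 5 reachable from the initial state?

Answer: UNREACHABLE

Analysis:
After dropping false guards: 10 live edges.
L0 = {0}
L1 = {4}  cumulative {0,4}
L2 = {3}  cumulative {0,3,4}
Reachable = {0,3,4}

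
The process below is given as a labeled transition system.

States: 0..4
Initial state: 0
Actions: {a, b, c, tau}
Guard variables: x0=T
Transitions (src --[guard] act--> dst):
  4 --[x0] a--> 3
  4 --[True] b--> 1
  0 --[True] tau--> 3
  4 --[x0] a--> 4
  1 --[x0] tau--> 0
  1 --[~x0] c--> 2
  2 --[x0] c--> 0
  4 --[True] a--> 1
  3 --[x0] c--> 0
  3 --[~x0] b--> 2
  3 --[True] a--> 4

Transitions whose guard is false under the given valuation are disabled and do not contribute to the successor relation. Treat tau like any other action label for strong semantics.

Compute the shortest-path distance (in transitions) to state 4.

BFS to 4:
  depth 0: {0}
  depth 1: {3}
  depth 2: {4}
depth(4)=2, e.g. tau·a

Answer: 2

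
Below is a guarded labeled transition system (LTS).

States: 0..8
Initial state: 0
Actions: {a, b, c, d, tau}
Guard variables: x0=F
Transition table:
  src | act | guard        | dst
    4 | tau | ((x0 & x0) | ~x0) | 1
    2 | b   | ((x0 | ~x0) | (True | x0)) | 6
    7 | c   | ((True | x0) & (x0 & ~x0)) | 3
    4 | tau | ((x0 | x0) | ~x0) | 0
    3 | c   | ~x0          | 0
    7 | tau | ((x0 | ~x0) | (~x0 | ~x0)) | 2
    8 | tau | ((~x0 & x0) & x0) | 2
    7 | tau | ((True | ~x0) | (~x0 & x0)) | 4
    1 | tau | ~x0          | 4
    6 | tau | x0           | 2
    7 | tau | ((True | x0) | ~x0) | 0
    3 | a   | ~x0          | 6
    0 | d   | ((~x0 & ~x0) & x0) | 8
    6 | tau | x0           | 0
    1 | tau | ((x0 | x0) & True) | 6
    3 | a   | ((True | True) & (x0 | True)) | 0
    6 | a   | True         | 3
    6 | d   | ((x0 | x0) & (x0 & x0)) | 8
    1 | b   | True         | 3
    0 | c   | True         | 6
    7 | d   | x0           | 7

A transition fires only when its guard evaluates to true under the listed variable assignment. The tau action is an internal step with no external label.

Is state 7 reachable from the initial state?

After dropping false guards: 13 live edges.
depth 0: {0}
depth 1: {6}  total {0,6}
depth 2: {3}  total {0,3,6}
Reach set: {0,3,6}

Answer: UNREACHABLE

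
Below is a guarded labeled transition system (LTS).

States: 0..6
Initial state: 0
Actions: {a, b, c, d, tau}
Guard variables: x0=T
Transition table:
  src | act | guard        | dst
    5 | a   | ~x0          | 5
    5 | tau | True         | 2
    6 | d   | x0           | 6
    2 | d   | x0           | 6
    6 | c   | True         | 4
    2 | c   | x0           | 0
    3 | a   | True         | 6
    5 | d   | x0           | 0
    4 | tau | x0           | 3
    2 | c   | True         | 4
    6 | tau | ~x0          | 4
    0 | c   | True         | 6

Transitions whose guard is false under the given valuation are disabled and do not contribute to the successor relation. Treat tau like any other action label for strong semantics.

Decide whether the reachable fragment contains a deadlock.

Reach set: {0,3,4,6}
  0: c→6  [deg 1]
  3: a→6  [deg 1]
  4: tau→3  [deg 1]
  6: c→4  d→6  [deg 2]

Answer: DEADLOCK-FREE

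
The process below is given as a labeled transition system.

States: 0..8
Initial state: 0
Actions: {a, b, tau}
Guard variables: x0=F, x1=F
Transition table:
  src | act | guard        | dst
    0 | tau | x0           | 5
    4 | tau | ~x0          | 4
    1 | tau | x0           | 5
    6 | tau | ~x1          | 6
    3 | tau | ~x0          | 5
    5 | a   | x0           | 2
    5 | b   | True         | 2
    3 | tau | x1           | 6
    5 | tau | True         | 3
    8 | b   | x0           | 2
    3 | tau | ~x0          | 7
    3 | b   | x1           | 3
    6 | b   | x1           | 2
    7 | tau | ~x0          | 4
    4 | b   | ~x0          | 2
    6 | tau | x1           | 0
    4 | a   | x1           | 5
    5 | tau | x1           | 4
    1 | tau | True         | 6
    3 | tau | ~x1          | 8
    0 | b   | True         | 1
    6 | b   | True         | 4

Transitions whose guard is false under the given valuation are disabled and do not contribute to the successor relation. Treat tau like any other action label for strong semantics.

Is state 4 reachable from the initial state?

Answer: REACHABLE

Working:
Guard filter leaves 12 enabled edge(s).
depth 0: {0}
depth 1: {1}  now seen {0,1}
depth 2: {6}  now seen {0,1,6}
depth 3: {4}  now seen {0,1,4,6}
depth 4: {2}  now seen {0,1,2,4,6}
Reach set: {0,1,2,4,6}
Path to 4: b·tau·b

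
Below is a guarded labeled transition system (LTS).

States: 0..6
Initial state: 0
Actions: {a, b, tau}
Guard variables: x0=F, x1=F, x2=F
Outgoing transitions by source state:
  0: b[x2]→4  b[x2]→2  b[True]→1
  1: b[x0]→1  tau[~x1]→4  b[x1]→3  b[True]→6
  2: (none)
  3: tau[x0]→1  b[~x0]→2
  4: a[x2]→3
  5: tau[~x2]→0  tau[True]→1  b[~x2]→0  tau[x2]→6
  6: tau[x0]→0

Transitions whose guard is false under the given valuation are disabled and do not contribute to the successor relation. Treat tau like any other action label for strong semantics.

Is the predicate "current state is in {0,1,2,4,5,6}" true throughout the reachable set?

Answer: INVARIANT HOLDS

Analysis:
Safe = {0,1,2,4,5,6}
Reachable = {0,1,4,6}
  0: safe
  1: safe
  4: safe
  6: safe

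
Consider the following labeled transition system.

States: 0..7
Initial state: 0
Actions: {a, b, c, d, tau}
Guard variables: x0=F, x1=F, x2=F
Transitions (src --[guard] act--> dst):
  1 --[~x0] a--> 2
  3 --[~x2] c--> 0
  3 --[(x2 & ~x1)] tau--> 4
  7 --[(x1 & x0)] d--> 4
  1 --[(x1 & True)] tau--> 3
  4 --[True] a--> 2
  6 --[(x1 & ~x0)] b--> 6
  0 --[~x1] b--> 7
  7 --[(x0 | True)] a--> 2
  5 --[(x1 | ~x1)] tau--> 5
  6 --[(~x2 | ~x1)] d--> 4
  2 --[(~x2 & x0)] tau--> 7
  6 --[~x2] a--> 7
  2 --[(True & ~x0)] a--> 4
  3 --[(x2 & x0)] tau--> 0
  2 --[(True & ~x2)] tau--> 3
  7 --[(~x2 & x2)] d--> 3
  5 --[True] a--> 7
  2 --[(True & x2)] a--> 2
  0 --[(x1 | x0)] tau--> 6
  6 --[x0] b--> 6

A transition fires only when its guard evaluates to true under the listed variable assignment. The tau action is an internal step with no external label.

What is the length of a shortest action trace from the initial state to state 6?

Answer: UNREACHABLE

Working:
Layered search for 6:
  depth 0: {0}
  depth 1: {7}
  depth 2: {2}
  depth 3: {3,4}
6 never appears.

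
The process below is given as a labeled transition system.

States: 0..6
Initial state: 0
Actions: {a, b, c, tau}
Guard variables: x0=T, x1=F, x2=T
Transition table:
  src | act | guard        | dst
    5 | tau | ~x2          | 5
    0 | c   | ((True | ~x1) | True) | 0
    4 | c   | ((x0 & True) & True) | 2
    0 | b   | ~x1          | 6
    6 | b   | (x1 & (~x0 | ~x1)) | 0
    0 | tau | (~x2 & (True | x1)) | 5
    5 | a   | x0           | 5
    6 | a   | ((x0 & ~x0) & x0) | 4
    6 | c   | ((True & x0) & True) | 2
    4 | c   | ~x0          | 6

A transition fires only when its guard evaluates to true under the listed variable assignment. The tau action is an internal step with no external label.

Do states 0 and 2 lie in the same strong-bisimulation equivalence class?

Answer: NOT BISIMILAR

Trace:
Compute ~ classes (split until stable):
  π0 = {{0,1,2,3,4,5,6}}
  π1 = {{0},{1,2,3},{4,6},{5}}
stable after 2 split(s): 4 block(s)
[0]={0}  [2]={1,2,3}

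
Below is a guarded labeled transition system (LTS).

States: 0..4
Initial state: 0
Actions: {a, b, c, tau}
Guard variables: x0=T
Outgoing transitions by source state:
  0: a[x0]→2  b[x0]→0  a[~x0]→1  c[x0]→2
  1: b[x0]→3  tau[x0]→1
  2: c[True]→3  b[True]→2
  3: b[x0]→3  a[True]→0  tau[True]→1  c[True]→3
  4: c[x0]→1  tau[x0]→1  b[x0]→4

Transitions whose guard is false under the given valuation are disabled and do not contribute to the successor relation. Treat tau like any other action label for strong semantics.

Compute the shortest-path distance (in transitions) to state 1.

BFS to 1:
  L0 = {0}
  L1 = {2}
  L2 = {3}
  L3 = {1}
first hit 1 at d=3 via a·c·tau

Answer: 3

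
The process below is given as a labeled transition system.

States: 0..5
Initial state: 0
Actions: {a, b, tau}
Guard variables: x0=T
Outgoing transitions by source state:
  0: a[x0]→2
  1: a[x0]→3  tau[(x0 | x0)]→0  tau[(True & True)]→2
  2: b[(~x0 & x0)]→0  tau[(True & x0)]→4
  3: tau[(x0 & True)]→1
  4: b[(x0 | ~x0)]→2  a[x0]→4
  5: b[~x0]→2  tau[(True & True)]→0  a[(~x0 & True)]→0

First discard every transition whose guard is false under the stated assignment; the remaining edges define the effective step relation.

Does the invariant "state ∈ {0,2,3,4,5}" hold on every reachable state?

Allowed set {0,2,3,4,5}
Reachable = {0,2,4}
  0: ✓
  2: ✓
  4: ✓

Answer: INVARIANT HOLDS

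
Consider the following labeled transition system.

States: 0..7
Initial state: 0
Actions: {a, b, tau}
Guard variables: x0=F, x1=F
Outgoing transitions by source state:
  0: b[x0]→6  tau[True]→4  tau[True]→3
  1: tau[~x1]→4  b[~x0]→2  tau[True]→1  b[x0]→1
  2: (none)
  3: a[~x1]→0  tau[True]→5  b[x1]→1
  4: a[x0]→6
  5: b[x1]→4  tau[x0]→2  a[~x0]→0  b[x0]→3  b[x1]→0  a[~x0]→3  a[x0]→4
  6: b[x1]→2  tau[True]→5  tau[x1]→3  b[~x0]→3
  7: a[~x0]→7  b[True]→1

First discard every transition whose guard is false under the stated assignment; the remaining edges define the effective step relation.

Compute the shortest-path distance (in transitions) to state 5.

Answer: 2

Analysis:
Breadth-first toward 5:
  Layer 0: {0}
  Layer 1: {3,4}
  Layer 2: {5}
depth(5)=2, e.g. tau·tau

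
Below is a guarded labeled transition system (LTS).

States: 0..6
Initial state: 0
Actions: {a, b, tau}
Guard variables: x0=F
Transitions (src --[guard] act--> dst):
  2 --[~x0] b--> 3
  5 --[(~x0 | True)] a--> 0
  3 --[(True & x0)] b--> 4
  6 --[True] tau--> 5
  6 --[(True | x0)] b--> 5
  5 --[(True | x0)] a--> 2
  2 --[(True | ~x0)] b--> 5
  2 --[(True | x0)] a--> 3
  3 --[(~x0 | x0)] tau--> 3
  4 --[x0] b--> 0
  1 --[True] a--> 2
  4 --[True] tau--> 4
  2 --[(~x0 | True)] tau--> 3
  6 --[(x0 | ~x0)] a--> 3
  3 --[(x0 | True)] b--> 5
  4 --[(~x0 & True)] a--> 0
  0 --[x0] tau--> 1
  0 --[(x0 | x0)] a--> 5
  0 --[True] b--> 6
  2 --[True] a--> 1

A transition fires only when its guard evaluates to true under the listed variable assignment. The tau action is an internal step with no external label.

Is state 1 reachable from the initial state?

After dropping false guards: 16 live edges.
depth 0: {0}
depth 1: {6}  cumulative {0,6}
depth 2: {3,5}  cumulative {0,3,5,6}
depth 3: {2}  cumulative {0,2,3,5,6}
depth 4: {1}  cumulative {0,1,2,3,5,6}
Reach set: {0,1,2,3,5,6}
witness 1: b·tau·a·a

Answer: REACHABLE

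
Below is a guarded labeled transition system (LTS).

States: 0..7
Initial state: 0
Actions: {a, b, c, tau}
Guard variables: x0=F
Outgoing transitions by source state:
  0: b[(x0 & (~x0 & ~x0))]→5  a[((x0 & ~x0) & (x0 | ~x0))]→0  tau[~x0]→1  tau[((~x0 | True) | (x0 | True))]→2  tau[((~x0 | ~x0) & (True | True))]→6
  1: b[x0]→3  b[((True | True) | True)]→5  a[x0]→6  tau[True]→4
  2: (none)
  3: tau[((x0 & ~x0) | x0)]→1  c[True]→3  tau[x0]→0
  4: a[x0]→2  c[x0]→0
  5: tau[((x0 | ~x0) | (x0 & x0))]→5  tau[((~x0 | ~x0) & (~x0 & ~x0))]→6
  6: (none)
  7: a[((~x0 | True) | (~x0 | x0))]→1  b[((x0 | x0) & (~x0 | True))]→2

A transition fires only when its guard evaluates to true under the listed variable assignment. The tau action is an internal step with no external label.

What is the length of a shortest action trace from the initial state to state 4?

BFS to 4:
  L0 = {0}
  L1 = {1,2,6}
  L2 = {4,5}
first hit 4 at d=2 via tau·tau

Answer: 2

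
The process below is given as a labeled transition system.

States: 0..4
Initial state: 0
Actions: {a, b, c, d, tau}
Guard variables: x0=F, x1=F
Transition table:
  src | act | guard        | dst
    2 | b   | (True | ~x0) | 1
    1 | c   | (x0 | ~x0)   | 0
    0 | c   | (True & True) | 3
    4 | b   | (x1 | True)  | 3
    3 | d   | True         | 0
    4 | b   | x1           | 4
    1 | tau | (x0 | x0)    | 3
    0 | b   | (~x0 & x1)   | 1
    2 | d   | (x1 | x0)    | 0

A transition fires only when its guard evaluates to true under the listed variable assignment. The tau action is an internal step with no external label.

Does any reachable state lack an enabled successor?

Answer: DEADLOCK-FREE

Analysis:
Reach set: {0,3}
  0: c→3  [1 exit(s)]
  3: d→0  [1 exit(s)]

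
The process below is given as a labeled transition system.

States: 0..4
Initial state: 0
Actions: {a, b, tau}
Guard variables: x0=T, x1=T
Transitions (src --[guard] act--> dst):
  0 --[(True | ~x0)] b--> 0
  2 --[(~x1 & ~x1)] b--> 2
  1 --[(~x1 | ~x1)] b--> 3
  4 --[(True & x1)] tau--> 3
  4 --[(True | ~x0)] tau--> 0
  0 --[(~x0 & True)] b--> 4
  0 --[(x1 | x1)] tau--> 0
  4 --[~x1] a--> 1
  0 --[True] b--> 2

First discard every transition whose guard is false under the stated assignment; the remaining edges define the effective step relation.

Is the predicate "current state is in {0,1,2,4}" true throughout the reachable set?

Safe = {0,1,2,4}
Reach set: {0,2}
  0: ✓
  2: ✓

Answer: INVARIANT HOLDS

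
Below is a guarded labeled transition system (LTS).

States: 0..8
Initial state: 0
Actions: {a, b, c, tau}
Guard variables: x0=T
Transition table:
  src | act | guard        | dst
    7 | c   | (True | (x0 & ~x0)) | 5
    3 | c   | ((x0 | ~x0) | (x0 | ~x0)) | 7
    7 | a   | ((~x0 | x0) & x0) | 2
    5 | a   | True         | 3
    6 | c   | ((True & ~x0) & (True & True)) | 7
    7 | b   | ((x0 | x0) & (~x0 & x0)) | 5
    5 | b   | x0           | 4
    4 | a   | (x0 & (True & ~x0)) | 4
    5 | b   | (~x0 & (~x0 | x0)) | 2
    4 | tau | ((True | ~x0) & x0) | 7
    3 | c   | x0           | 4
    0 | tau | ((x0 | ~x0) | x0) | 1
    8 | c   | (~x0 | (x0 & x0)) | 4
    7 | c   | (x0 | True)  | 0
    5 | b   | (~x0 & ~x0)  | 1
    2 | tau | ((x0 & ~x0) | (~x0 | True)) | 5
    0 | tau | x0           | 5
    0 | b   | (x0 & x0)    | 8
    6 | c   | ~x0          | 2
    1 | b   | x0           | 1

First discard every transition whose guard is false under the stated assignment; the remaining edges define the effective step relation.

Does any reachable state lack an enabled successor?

Answer: DEADLOCK-FREE

Working:
Reach set: {0,1,2,3,4,5,7,8}
  0: b→8  tau→1  tau→5  [deg 3]
  1: b→1  [deg 1]
  2: tau→5  [deg 1]
  3: c→4  c→7  [deg 2]
  4: tau→7  [deg 1]
  5: a→3  b→4  [deg 2]
  7: a→2  c→0  c→5  [deg 3]
  8: c→4  [deg 1]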